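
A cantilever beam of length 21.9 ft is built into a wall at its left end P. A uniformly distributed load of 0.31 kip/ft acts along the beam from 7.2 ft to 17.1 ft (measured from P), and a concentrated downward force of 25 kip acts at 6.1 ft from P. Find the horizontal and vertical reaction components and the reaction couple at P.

P_x = 0, P_y = 28.07 kip, M_P = 189.8 kip·ft

Resultant of the distributed load: 0.31 × 9.9 = 3.069 kip at 12.15 ft from P.
ΣF_x = 0: P_x = 0.
ΣF_y = 0: P_y − 0.31·9.9 − 25 = 0 → P_y = 28.07 kip.
ΣM about P: M_P − (0.31·9.9)·12.15 − 25·6.1 = 0 → M_P = 189.8 kip·ft.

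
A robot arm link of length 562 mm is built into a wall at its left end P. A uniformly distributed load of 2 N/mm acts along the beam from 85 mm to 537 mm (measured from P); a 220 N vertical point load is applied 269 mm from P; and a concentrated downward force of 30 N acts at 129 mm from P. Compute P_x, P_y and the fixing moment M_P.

Resultant of the distributed load: 2 × 452 = 904 N at 311 mm from P.
ΣF_x = 0: P_x = 0.
ΣF_y = 0: P_y − 2·452 − 220 − 30 = 0 → P_y = 1154 N.
ΣM about P: M_P − (2·452)·311 − 220·269 − 30·129 = 0 → M_P = 344200 N·mm.

P_x = 0, P_y = 1154 N, M_P = 344200 N·mm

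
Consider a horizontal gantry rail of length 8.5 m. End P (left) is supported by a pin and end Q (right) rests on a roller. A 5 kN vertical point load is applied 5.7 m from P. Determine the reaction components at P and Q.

P_x = 0, P_y = 1.647 kN, Q_y = 3.353 kN

Moments about P: Q_y·8.5 − 5·5.7 = 0 → Q_y = 28.5/8.5 = 3.35294 ≈ 3.353 kN.
ΣF_y = 0: P_y + 3.35294 − 5 = 0 → P_y = 1.647 kN.
ΣF_x = 0: no horizontal applied forces, so P_x = 0.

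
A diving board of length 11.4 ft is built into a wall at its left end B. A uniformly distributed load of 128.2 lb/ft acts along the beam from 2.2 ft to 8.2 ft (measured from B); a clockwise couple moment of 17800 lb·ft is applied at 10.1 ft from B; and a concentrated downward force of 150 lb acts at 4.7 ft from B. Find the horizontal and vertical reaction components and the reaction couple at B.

Resultant of the distributed load: 128.2 × 6 = 769.2 lb at 5.2 ft from B.
ΣF_x = 0: B_x = 0.
ΣF_y = 0: B_y − 128.2·6 − 150 = 0 → B_y = 919.2 lb.
ΣM about B: M_B − (128.2·6)·5.2 − 17800 − 150·4.7 = 0 → M_B = 22500 lb·ft.

B_x = 0, B_y = 919.2 lb, M_B = 22500 lb·ft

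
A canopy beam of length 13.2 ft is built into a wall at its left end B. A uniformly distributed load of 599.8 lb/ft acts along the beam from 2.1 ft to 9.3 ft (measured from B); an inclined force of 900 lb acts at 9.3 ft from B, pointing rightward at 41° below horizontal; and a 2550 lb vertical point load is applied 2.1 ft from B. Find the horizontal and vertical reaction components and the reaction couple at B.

Resultant of the distributed load: 599.8 × 7.2 = 4318.56 lb at 5.7 ft from B.
ΣF_x = 0: B_x + 900·cos41° = 0 → B_x = -679.2 lb.
ΣF_y = 0: B_y − 599.8·7.2 − 900·sin41° − 2550 = 0 → B_y = 7459 lb.
ΣM about B: M_B − (599.8·7.2)·5.7 − 900·sin41°·9.3 − 2550·2.1 = 0 → M_B = 35460 lb·ft.

B_x = -679.2 lb, B_y = 7459 lb, M_B = 35460 lb·ft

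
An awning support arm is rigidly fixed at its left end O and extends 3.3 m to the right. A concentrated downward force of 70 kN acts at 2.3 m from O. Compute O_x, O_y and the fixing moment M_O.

O_x = 0, O_y = 70.00 kN, M_O = 161.0 kN·m

ΣF_x = 0: O_x = 0.
ΣF_y = 0: O_y − 70 = 0 → O_y = 70.00 kN.
ΣM about O: M_O − 70·2.3 = 0 → M_O = 161.0 kN·m.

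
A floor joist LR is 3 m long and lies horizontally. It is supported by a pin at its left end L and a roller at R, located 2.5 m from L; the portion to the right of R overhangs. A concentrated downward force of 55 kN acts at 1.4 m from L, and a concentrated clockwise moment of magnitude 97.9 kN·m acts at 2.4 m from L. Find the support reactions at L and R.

L_x = 0, L_y = -14.96 kN, R_y = 69.96 kN

Taking moments about L: R_y·2.5 − 55·1.4 − 97.9 = 0 → R_y = 174.9/2.5 = 69.96 kN.
ΣF_y = 0: L_y + 69.96 − 55 = 0 → L_y = -14.96 kN.
ΣF_x = 0: no horizontal applied forces, so L_x = 0.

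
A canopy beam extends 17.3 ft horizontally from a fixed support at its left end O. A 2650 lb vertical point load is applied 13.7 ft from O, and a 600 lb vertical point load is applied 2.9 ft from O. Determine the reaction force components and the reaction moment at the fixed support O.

O_x = 0, O_y = 3250 lb, M_O = 38040 lb·ft

ΣF_x = 0: O_x = 0.
ΣF_y = 0: O_y − 2650 − 600 = 0 → O_y = 3250 lb.
ΣM about O: M_O − 2650·13.7 − 600·2.9 = 0 → M_O = 38040 lb·ft.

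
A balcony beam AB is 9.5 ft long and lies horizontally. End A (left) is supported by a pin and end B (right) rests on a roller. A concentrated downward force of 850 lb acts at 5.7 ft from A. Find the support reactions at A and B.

ΣM about A: B_y·9.5 − 850·5.7 = 0 → B_y = 4845/9.5 = 510.0 lb.
ΣF_y = 0: A_y + 510 − 850 = 0 → A_y = 340.0 lb.
ΣF_x = 0: no horizontal applied forces, so A_x = 0.

A_x = 0, A_y = 340.0 lb, B_y = 510.0 lb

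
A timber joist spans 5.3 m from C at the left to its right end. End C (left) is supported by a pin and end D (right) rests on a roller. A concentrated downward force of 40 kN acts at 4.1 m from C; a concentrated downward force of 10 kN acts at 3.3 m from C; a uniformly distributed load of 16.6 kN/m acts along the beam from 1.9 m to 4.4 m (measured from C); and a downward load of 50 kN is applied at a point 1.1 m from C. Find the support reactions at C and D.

Resultant of the distributed load: 16.6 × 2.5 = 41.5 kN at 3.15 m from C.
ΣM about C: D_y·5.3 − 40·4.1 − 10·3.3 − (16.6·2.5)·3.15 − 50·1.1 = 0 → D_y = 382.725/5.3 = 72.2123 ≈ 72.21 kN.
ΣF_y = 0: C_y + 72.2123 − 40 − 10 − 16.6·2.5 − 50 = 0 → C_y = 69.29 kN.
ΣF_x = 0: no horizontal applied forces, so C_x = 0.

C_x = 0, C_y = 69.29 kN, D_y = 72.21 kN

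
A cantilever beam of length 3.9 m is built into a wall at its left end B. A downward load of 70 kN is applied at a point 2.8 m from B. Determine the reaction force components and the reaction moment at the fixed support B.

ΣF_x = 0: B_x = 0.
ΣF_y = 0: B_y − 70 = 0 → B_y = 70.00 kN.
ΣM about B: M_B − 70·2.8 = 0 → M_B = 196.0 kN·m.

B_x = 0, B_y = 70.00 kN, M_B = 196.0 kN·m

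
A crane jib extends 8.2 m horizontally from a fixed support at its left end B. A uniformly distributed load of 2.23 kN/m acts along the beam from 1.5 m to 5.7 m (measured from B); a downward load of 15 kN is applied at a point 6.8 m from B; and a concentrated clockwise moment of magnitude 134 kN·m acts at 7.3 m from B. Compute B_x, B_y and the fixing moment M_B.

B_x = 0, B_y = 24.37 kN, M_B = 269.7 kN·m

Resultant of the distributed load: 2.23 × 4.2 = 9.366 kN at 3.6 m from B.
ΣF_x = 0: B_x = 0.
ΣF_y = 0: B_y − 2.23·4.2 − 15 = 0 → B_y = 24.37 kN.
ΣM about B: M_B − (2.23·4.2)·3.6 − 15·6.8 − 134 = 0 → M_B = 269.7 kN·m.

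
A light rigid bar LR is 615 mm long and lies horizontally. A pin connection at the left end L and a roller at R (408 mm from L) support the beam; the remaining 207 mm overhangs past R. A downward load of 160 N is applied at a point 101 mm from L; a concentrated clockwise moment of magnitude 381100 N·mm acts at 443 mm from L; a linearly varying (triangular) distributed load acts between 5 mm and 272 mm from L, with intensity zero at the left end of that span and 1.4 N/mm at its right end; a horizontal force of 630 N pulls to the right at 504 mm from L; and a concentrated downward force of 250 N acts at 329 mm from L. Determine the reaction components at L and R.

L_x = -630.0 N, L_y = -662.2 N, R_y = 1259 N

Resultant of the triangular load: ½ × 1.4 × 267 = 186.9 N, acting at 183 mm from L (one-third of the span from the peak).
Moments about L: R_y·408 − 160·101 − 381100 − (½·1.4·267)·183 − 250·329 = 0 → R_y = 513712.7/408 = 1259.1 ≈ 1259 N.
ΣF_y = 0: L_y + 1259.1 − 160 − ½·1.4·267 − 250 = 0 → L_y = -662.2 N.
ΣF_x = 0: L_x + 630 = 0 → L_x = -630.0 N.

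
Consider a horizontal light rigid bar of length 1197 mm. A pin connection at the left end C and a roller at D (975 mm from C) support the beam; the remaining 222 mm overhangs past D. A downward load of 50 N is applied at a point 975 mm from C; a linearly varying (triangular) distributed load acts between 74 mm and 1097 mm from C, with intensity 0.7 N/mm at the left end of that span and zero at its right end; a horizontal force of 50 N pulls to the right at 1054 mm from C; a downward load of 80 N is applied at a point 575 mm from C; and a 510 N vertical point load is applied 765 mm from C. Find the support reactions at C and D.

C_x = -50.00 N, C_y = 348.3 N, D_y = 649.7 N

Resultant of the triangular load: ½ × 0.7 × 1023 = 358.05 N, acting at 415 mm from C (one-third of the span from the peak).
Taking moments about C: D_y·975 − 50·975 − (½·0.7·1023)·415 − 80·575 − 510·765 = 0 → D_y = 633490.75/975 = 649.734 ≈ 649.7 N.
ΣF_y = 0: C_y + 649.734 − 50 − ½·0.7·1023 − 80 − 510 = 0 → C_y = 348.3 N.
ΣF_x = 0: C_x + 50 = 0 → C_x = -50.00 N.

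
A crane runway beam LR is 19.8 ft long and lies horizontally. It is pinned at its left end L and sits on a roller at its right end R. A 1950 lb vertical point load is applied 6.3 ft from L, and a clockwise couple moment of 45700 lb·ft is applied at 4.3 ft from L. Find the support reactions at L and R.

L_x = 0, L_y = -978.5 lb, R_y = 2929 lb

Moments about L: R_y·19.8 − 1950·6.3 − 45700 = 0 → R_y = 57985/19.8 = 2928.54 ≈ 2929 lb.
ΣF_y = 0: L_y + 2928.54 − 1950 = 0 → L_y = -978.5 lb.
ΣF_x = 0: no horizontal applied forces, so L_x = 0.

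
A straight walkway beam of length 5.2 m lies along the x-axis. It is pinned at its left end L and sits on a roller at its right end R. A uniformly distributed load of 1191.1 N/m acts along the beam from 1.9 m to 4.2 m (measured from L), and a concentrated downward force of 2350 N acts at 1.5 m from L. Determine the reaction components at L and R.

Resultant of the distributed load: 1191.1 × 2.3 = 2739.53 N at 3.05 m from L.
Moments about L: R_y·5.2 − (1191.1·2.3)·3.05 − 2350·1.5 = 0 → R_y = 11880.5665/5.2 = 2284.72 ≈ 2285 N.
ΣF_y = 0: L_y + 2284.72 − 1191.1·2.3 − 2350 = 0 → L_y = 2805 N.
ΣF_x = 0: no horizontal applied forces, so L_x = 0.

L_x = 0, L_y = 2805 N, R_y = 2285 N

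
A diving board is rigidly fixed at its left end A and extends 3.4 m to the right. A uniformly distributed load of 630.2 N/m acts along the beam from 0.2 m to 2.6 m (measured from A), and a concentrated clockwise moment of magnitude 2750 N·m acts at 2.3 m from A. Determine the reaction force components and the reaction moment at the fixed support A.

A_x = 0, A_y = 1512 N, M_A = 4867 N·m

Resultant of the distributed load: 630.2 × 2.4 = 1512.48 N at 1.4 m from A.
ΣF_x = 0: A_x = 0.
ΣF_y = 0: A_y − 630.2·2.4 = 0 → A_y = 1512 N.
ΣM about A: M_A − (630.2·2.4)·1.4 − 2750 = 0 → M_A = 4867 N·m.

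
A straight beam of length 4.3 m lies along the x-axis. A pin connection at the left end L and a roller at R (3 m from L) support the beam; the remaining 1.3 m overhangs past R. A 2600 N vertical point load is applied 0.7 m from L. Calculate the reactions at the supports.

L_x = 0, L_y = 1993 N, R_y = 606.7 N

Taking moments about L: R_y·3 − 2600·0.7 = 0 → R_y = 1820/3 = 606.667 ≈ 606.7 N.
ΣF_y = 0: L_y + 606.667 − 2600 = 0 → L_y = 1993 N.
ΣF_x = 0: no horizontal applied forces, so L_x = 0.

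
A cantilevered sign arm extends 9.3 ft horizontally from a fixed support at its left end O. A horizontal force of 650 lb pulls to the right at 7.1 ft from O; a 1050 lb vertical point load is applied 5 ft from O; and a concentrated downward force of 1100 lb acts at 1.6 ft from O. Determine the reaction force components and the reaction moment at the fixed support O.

O_x = -650.0 lb, O_y = 2150 lb, M_O = 7010 lb·ft

ΣF_x = 0: O_x + 650 = 0 → O_x = -650.0 lb.
ΣF_y = 0: O_y − 1050 − 1100 = 0 → O_y = 2150 lb.
ΣM about O: M_O − 1050·5 − 1100·1.6 = 0 → M_O = 7010 lb·ft.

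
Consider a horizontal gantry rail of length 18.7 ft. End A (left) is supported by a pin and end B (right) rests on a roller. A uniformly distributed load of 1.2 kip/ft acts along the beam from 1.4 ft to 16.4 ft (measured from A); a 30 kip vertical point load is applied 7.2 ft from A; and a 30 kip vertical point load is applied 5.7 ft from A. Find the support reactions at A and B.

A_x = 0, A_y = 48.74 kip, B_y = 29.26 kip

Resultant of the distributed load: 1.2 × 15 = 18 kip at 8.9 ft from A.
Taking moments about A: B_y·18.7 − (1.2·15)·8.9 − 30·7.2 − 30·5.7 = 0 → B_y = 547.2/18.7 = 29.262 ≈ 29.26 kip.
ΣF_y = 0: A_y + 29.262 − 1.2·15 − 30 − 30 = 0 → A_y = 48.74 kip.
ΣF_x = 0: no horizontal applied forces, so A_x = 0.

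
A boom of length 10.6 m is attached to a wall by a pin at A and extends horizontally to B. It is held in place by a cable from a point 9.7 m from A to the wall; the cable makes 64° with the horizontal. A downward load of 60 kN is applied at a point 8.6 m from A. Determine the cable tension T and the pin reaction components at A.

ΣM about A: T·sin64°·9.7 − 60·8.6 = 0 → T = 516/(9.7·0.898794) = 59.1858 ≈ 59.19 kN.
ΣF_x = 0: A_x − T·cos64° = 0 → A_x = 59.1858 × 0.438371 = 25.95 kN.
ΣF_y = 0: A_y + T·sin64° − 60 = 0 → A_y = 60 − 59.1858 × 0.898794 = 6.804 kN.

T = 59.19 kN, A_x = 25.95 kN, A_y = 6.804 kN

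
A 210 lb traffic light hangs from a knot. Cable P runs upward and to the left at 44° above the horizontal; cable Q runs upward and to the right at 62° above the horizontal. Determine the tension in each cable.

T_P = 102.6 lb, T_Q = 157.1 lb

ΣF_x = 0: −T_P·cos44° + T_Q·cos62° = 0 → T_Q = 1.53223·T_P.
ΣF_y = 0: T_P·sin44° + T_Q·sin62° = 210.
Substitute: T_P·(0.694658 + 1.53223·0.882948) = 210 → T_P = 102.562 ≈ 102.6 lb.
Then T_Q = 1.53223 × 102.562 = 157.1 lb.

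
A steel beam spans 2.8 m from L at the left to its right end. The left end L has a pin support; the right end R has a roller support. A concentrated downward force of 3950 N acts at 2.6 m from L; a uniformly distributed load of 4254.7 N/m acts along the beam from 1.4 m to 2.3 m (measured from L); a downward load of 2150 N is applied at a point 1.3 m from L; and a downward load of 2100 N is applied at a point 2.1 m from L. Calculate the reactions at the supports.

Resultant of the distributed load: 4254.7 × 0.9 = 3829.23 N at 1.85 m from L.
ΣM about L: R_y·2.8 − 3950·2.6 − (4254.7·0.9)·1.85 − 2150·1.3 − 2100·2.1 = 0 → R_y = 24559.0755/2.8 = 8771.1 ≈ 8771 N.
ΣF_y = 0: L_y + 8771.1 − 3950 − 4254.7·0.9 − 2150 − 2100 = 0 → L_y = 3258 N.
ΣF_x = 0: no horizontal applied forces, so L_x = 0.

L_x = 0, L_y = 3258 N, R_y = 8771 N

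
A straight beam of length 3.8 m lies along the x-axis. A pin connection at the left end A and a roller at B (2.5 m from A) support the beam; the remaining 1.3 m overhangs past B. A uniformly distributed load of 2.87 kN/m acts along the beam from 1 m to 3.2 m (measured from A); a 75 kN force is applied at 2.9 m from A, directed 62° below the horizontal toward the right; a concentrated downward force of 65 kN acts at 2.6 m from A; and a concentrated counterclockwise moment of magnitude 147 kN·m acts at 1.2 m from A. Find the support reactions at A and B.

Resultant of the distributed load: 2.87 × 2.2 = 6.314 kN at 2.1 m from A.
Moments about A: B_y·2.5 − (2.87·2.2)·2.1 − 75·sin62°·2.9 − 65·2.6 + 147 = 0 → B_y = 227.301/2.5 = 90.9204 ≈ 90.92 kN.
ΣF_y = 0: A_y + 90.9204 − 2.87·2.2 − 75·sin62° − 65 = 0 → A_y = 46.61 kN.
ΣF_x = 0: A_x + 75·cos62° = 0 → A_x = -35.21 kN.

A_x = -35.21 kN, A_y = 46.61 kN, B_y = 90.92 kN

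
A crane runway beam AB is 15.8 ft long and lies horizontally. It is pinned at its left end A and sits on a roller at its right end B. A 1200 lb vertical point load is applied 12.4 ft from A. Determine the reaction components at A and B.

A_x = 0, A_y = 258.2 lb, B_y = 941.8 lb

ΣM about A: B_y·15.8 − 1200·12.4 = 0 → B_y = 14880/15.8 = 941.772 ≈ 941.8 lb.
ΣF_y = 0: A_y + 941.772 − 1200 = 0 → A_y = 258.2 lb.
ΣF_x = 0: no horizontal applied forces, so A_x = 0.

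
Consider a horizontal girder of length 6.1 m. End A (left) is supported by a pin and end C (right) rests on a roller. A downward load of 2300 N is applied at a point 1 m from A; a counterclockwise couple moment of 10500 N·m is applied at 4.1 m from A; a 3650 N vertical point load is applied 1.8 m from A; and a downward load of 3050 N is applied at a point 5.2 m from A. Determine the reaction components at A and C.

ΣM about A: C_y·6.1 − 2300·1 + 10500 − 3650·1.8 − 3050·5.2 = 0 → C_y = 14230/6.1 = 2332.79 ≈ 2333 N.
ΣF_y = 0: A_y + 2332.79 − 2300 − 3650 − 3050 = 0 → A_y = 6667 N.
ΣF_x = 0: no horizontal applied forces, so A_x = 0.

A_x = 0, A_y = 6667 N, C_y = 2333 N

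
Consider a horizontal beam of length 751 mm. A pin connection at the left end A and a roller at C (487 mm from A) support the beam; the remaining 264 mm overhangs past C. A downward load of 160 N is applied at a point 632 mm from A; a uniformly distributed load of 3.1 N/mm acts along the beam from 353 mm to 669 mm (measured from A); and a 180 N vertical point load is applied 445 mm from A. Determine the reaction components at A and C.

Resultant of the distributed load: 3.1 × 316 = 979.6 N at 511 mm from A.
Moments about A: C_y·487 − 160·632 − (3.1·316)·511 − 180·445 = 0 → C_y = 681795.6/487 = 1399.99 ≈ 1400 N.
ΣF_y = 0: A_y + 1399.99 − 160 − 3.1·316 − 180 = 0 → A_y = -80.39 N.
ΣF_x = 0: no horizontal applied forces, so A_x = 0.

A_x = 0, A_y = -80.39 N, C_y = 1400 N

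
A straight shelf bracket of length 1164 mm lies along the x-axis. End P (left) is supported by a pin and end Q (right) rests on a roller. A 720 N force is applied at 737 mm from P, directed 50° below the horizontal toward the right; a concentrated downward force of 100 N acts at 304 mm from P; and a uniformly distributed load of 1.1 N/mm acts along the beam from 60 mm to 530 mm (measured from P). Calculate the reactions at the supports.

P_x = -462.8 N, P_y = 662.2 N, Q_y = 506.4 N

Resultant of the distributed load: 1.1 × 470 = 517 N at 295 mm from P.
Taking moments about P: Q_y·1164 − 720·sin50°·737 − 100·304 − (1.1·470)·295 = 0 → Q_y = 589409/1164 = 506.365 ≈ 506.4 N.
ΣF_y = 0: P_y + 506.365 − 720·sin50° − 100 − 1.1·470 = 0 → P_y = 662.2 N.
ΣF_x = 0: P_x + 720·cos50° = 0 → P_x = -462.8 N.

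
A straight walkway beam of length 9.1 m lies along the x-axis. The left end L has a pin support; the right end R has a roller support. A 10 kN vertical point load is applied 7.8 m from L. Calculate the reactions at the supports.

ΣM about L: R_y·9.1 − 10·7.8 = 0 → R_y = 78/9.1 = 8.57143 ≈ 8.571 kN.
ΣF_y = 0: L_y + 8.57143 − 10 = 0 → L_y = 1.429 kN.
ΣF_x = 0: no horizontal applied forces, so L_x = 0.

L_x = 0, L_y = 1.429 kN, R_y = 8.571 kN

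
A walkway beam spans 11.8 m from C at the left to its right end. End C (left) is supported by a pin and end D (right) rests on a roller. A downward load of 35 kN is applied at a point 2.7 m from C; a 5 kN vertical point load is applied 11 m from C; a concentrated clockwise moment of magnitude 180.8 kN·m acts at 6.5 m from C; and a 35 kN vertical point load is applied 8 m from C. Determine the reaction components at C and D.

C_x = 0, C_y = 23.28 kN, D_y = 51.72 kN

ΣM about C: D_y·11.8 − 35·2.7 − 5·11 − 180.8 − 35·8 = 0 → D_y = 610.3/11.8 = 51.7203 ≈ 51.72 kN.
ΣF_y = 0: C_y + 51.7203 − 35 − 5 − 35 = 0 → C_y = 23.28 kN.
ΣF_x = 0: no horizontal applied forces, so C_x = 0.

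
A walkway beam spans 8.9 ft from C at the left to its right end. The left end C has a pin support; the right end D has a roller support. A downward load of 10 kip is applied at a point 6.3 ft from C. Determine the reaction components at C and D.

C_x = 0, C_y = 2.921 kip, D_y = 7.079 kip

ΣM about C: D_y·8.9 − 10·6.3 = 0 → D_y = 63/8.9 = 7.07865 ≈ 7.079 kip.
ΣF_y = 0: C_y + 7.07865 − 10 = 0 → C_y = 2.921 kip.
ΣF_x = 0: no horizontal applied forces, so C_x = 0.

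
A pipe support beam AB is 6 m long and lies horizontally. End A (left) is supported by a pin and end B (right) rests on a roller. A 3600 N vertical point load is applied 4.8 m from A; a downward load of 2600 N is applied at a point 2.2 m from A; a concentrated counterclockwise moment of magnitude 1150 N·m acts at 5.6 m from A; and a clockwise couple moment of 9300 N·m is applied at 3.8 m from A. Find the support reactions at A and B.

A_x = 0, A_y = 1008 N, B_y = 5192 N

Taking moments about A: B_y·6 − 3600·4.8 − 2600·2.2 + 1150 − 9300 = 0 → B_y = 31150/6 = 5191.67 ≈ 5192 N.
ΣF_y = 0: A_y + 5191.67 − 3600 − 2600 = 0 → A_y = 1008 N.
ΣF_x = 0: no horizontal applied forces, so A_x = 0.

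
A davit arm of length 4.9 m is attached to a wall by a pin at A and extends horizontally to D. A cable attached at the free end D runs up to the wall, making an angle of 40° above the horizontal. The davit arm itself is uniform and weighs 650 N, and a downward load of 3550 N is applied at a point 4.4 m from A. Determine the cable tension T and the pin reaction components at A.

T = 5465 N, A_x = 4186 N, A_y = 687.2 N

ΣM about A: T·sin40°·4.9 − 650·2.45 − 3550·4.4 = 0 → T = 17212.5/(4.9·0.642788) = 5464.87 ≈ 5465 N.
ΣF_x = 0: A_x − T·cos40° = 0 → A_x = 5464.87 × 0.766044 = 4186 N.
ΣF_y = 0: A_y + T·sin40° − 650 − 3550 = 0 → A_y = 4200 − 5464.87 × 0.642788 = 687.2 N.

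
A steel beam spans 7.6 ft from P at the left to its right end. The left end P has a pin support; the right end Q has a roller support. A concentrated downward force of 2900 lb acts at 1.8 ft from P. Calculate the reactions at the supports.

Moments about P: Q_y·7.6 − 2900·1.8 = 0 → Q_y = 5220/7.6 = 686.842 ≈ 686.8 lb.
ΣF_y = 0: P_y + 686.842 − 2900 = 0 → P_y = 2213 lb.
ΣF_x = 0: no horizontal applied forces, so P_x = 0.

P_x = 0, P_y = 2213 lb, Q_y = 686.8 lb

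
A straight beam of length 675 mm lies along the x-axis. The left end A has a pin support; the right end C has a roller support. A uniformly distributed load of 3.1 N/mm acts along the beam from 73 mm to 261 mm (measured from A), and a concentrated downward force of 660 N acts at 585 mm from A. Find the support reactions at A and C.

Resultant of the distributed load: 3.1 × 188 = 582.8 N at 167 mm from A.
ΣM about A: C_y·675 − (3.1·188)·167 − 660·585 = 0 → C_y = 483427.6/675 = 716.189 ≈ 716.2 N.
ΣF_y = 0: A_y + 716.189 − 3.1·188 − 660 = 0 → A_y = 526.6 N.
ΣF_x = 0: no horizontal applied forces, so A_x = 0.

A_x = 0, A_y = 526.6 N, C_y = 716.2 N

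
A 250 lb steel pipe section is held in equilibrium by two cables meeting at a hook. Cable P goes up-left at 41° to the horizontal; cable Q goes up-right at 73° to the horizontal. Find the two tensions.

ΣF_x = 0: −T_P·cos41° + T_Q·cos73° = 0 → T_Q = 2.58134·T_P.
ΣF_y = 0: T_P·sin41° + T_Q·sin73° = 250.
Substitute: T_P·(0.656059 + 2.58134·0.956305) = 250 → T_P = 80.0101 ≈ 80.01 lb.
Then T_Q = 2.58134 × 80.0101 = 206.5 lb.

T_P = 80.01 lb, T_Q = 206.5 lb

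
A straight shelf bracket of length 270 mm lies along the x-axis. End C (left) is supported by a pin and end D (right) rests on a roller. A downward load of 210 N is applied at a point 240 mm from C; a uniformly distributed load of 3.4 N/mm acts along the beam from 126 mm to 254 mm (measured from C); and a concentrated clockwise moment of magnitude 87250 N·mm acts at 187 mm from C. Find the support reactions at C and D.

Resultant of the distributed load: 3.4 × 128 = 435.2 N at 190 mm from C.
Moments about C: D_y·270 − 210·240 − (3.4·128)·190 − 87250 = 0 → D_y = 220338/270 = 816.067 ≈ 816.1 N.
ΣF_y = 0: C_y + 816.067 − 210 − 3.4·128 = 0 → C_y = -170.9 N.
ΣF_x = 0: no horizontal applied forces, so C_x = 0.

C_x = 0, C_y = -170.9 N, D_y = 816.1 N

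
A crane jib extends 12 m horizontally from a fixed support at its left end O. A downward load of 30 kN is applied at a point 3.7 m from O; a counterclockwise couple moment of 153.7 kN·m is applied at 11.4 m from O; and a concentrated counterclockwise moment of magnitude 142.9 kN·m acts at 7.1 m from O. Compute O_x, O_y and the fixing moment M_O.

ΣF_x = 0: O_x = 0.
ΣF_y = 0: O_y − 30 = 0 → O_y = 30.00 kN.
ΣM about O: M_O − 30·3.7 + 153.7 + 142.9 = 0 → M_O = -185.6 kN·m.

O_x = 0, O_y = 30.00 kN, M_O = -185.6 kN·m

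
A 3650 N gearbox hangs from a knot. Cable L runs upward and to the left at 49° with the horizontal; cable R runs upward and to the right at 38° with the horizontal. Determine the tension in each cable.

T_L = 2880 N, T_R = 2398 N

ΣF_x = 0: −T_L·cos49° + T_R·cos38° = 0 → T_R = 0.832551·T_L.
ΣF_y = 0: T_L·sin49° + T_R·sin38° = 3650.
Substitute: T_L·(0.75471 + 0.832551·0.615661) = 3650 → T_L = 2880.19 ≈ 2880 N.
Then T_R = 0.832551 × 2880.19 = 2398 N.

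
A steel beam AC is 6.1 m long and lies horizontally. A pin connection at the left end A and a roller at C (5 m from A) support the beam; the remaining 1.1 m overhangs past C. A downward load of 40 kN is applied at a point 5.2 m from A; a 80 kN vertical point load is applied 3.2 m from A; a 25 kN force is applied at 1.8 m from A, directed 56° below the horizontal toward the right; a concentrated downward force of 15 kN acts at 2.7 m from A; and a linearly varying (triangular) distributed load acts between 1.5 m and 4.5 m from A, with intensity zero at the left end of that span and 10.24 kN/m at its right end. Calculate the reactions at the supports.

Resultant of the triangular load: ½ × 10.24 × 3 = 15.36 kN, acting at 3.5 m from A (one-third of the span from the peak).
ΣM about A: C_y·5 − 40·5.2 − 80·3.2 − 25·sin56°·1.8 − 15·2.7 − (½·10.24·3)·3.5 = 0 → C_y = 595.567/5 = 119.113 ≈ 119.1 kN.
ΣF_y = 0: A_y + 119.113 − 40 − 80 − 25·sin56° − 15 − ½·10.24·3 = 0 → A_y = 51.97 kN.
ΣF_x = 0: A_x + 25·cos56° = 0 → A_x = -13.98 kN.

A_x = -13.98 kN, A_y = 51.97 kN, C_y = 119.1 kN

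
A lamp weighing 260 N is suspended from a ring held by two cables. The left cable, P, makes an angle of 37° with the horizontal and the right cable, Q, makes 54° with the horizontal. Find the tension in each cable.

ΣF_x = 0: −T_P·cos37° + T_Q·cos54° = 0 → T_Q = 1.35872·T_P.
ΣF_y = 0: T_P·sin37° + T_Q·sin54° = 260.
Substitute: T_P·(0.601815 + 1.35872·0.809017) = 260 → T_P = 152.847 ≈ 152.8 N.
Then T_Q = 1.35872 × 152.847 = 207.7 N.

T_P = 152.8 N, T_Q = 207.7 N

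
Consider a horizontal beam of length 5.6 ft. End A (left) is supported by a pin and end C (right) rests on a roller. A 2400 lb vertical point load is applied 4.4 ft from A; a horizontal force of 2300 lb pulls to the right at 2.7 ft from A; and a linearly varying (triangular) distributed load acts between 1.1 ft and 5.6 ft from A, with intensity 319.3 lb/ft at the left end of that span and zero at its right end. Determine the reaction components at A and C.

A_x = -2300 lb, A_y = 899.2 lb, C_y = 2219 lb

Resultant of the triangular load: ½ × 319.3 × 4.5 = 718.425 lb, acting at 2.6 ft from A (one-third of the span from the peak).
Moments about A: C_y·5.6 − 2400·4.4 − (½·319.3·4.5)·2.6 = 0 → C_y = 12427.905/5.6 = 2219.27 ≈ 2219 lb.
ΣF_y = 0: A_y + 2219.27 − 2400 − ½·319.3·4.5 = 0 → A_y = 899.2 lb.
ΣF_x = 0: A_x + 2300 = 0 → A_x = -2300 lb.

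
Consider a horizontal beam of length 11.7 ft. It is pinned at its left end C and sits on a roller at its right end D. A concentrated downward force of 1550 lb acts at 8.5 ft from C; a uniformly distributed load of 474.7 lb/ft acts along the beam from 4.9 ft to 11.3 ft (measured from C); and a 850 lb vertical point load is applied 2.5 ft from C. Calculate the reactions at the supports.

Resultant of the distributed load: 474.7 × 6.4 = 3038.08 lb at 8.1 ft from C.
Moments about C: D_y·11.7 − 1550·8.5 − (474.7·6.4)·8.1 − 850·2.5 = 0 → D_y = 39908.448/11.7 = 3410.98 ≈ 3411 lb.
ΣF_y = 0: C_y + 3410.98 − 1550 − 474.7·6.4 − 850 = 0 → C_y = 2027 lb.
ΣF_x = 0: no horizontal applied forces, so C_x = 0.

C_x = 0, C_y = 2027 lb, D_y = 3411 lb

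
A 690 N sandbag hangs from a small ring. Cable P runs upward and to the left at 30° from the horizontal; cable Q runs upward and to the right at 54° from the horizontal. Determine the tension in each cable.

T_P = 407.8 N, T_Q = 600.8 N

ΣF_x = 0: −T_P·cos30° + T_Q·cos54° = 0 → T_Q = 1.47337·T_P.
ΣF_y = 0: T_P·sin30° + T_Q·sin54° = 690.
Substitute: T_P·(0.5 + 1.47337·0.809017) = 690 → T_P = 407.806 ≈ 407.8 N.
Then T_Q = 1.47337 × 407.806 = 600.8 N.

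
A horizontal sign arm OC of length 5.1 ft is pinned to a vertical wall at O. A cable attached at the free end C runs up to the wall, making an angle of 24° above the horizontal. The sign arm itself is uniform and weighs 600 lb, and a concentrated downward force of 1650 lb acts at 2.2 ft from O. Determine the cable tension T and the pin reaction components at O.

ΣM about O: T·sin24°·5.1 − 600·2.55 − 1650·2.2 = 0 → T = 5160/(5.1·0.406737) = 2487.52 ≈ 2488 lb.
ΣF_x = 0: O_x − T·cos24° = 0 → O_x = 2487.52 × 0.913545 = 2272 lb.
ΣF_y = 0: O_y + T·sin24° − 600 − 1650 = 0 → O_y = 2250 − 2487.52 × 0.406737 = 1238 lb.

T = 2488 lb, O_x = 2272 lb, O_y = 1238 lb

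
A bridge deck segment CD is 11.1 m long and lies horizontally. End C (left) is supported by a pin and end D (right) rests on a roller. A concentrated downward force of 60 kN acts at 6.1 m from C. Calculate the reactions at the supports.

Taking moments about C: D_y·11.1 − 60·6.1 = 0 → D_y = 366/11.1 = 32.973 ≈ 32.97 kN.
ΣF_y = 0: C_y + 32.973 − 60 = 0 → C_y = 27.03 kN.
ΣF_x = 0: no horizontal applied forces, so C_x = 0.

C_x = 0, C_y = 27.03 kN, D_y = 32.97 kN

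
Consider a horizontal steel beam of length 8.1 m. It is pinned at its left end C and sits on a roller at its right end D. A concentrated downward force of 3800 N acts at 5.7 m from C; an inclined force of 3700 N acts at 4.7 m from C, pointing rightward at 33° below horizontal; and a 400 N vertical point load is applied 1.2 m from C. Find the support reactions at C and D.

Moments about C: D_y·8.1 − 3800·5.7 − 3700·sin33°·4.7 − 400·1.2 = 0 → D_y = 31611.3/8.1 = 3902.63 ≈ 3903 N.
ΣF_y = 0: C_y + 3902.63 − 3800 − 3700·sin33° − 400 = 0 → C_y = 2313 N.
ΣF_x = 0: C_x + 3700·cos33° = 0 → C_x = -3103 N.

C_x = -3103 N, C_y = 2313 N, D_y = 3903 N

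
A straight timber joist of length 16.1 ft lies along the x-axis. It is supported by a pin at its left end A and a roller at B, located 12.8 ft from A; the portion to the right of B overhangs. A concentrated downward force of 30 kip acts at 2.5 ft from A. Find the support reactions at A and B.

Taking moments about A: B_y·12.8 − 30·2.5 = 0 → B_y = 75/12.8 = 5.85938 ≈ 5.859 kip.
ΣF_y = 0: A_y + 5.85938 − 30 = 0 → A_y = 24.14 kip.
ΣF_x = 0: no horizontal applied forces, so A_x = 0.

A_x = 0, A_y = 24.14 kip, B_y = 5.859 kip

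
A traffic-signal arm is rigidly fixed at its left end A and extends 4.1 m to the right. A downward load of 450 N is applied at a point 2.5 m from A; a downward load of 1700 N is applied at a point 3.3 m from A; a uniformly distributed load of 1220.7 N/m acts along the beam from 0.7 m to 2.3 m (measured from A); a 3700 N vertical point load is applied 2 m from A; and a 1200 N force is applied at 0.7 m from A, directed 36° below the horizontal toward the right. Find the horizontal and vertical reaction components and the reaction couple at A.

Resultant of the distributed load: 1220.7 × 1.6 = 1953.12 N at 1.5 m from A.
ΣF_x = 0: A_x + 1200·cos36° = 0 → A_x = -970.8 N.
ΣF_y = 0: A_y − 450 − 1700 − 1220.7·1.6 − 3700 − 1200·sin36° = 0 → A_y = 8508 N.
ΣM about A: M_A − 450·2.5 − 1700·3.3 − (1220.7·1.6)·1.5 − 3700·2 − 1200·sin36°·0.7 = 0 → M_A = 17560 N·m.

A_x = -970.8 N, A_y = 8508 N, M_A = 17560 N·m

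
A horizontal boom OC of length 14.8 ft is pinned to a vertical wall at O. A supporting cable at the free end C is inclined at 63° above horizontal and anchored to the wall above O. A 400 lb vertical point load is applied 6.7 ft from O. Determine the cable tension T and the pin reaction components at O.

ΣM about O: T·sin63°·14.8 − 400·6.7 = 0 → T = 2680/(14.8·0.891007) = 203.232 ≈ 203.2 lb.
ΣF_x = 0: O_x − T·cos63° = 0 → O_x = 203.232 × 0.45399 = 92.27 lb.
ΣF_y = 0: O_y + T·sin63° − 400 = 0 → O_y = 400 − 203.232 × 0.891007 = 218.9 lb.

T = 203.2 lb, O_x = 92.27 lb, O_y = 218.9 lb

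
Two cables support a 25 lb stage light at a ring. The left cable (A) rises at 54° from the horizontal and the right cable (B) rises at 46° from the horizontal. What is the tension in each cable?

ΣF_x = 0: −T_A·cos54° + T_B·cos46° = 0 → T_B = 0.84615·T_A.
ΣF_y = 0: T_A·sin54° + T_B·sin46° = 25.
Substitute: T_A·(0.809017 + 0.84615·0.71934) = 25 → T_A = 17.6344 ≈ 17.63 lb.
Then T_B = 0.84615 × 17.6344 = 14.92 lb.

T_A = 17.63 lb, T_B = 14.92 lb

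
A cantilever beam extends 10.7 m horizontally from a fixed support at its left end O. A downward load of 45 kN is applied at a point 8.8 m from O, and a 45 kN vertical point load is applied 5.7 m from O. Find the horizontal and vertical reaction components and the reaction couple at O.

O_x = 0, O_y = 90.00 kN, M_O = 652.5 kN·m

ΣF_x = 0: O_x = 0.
ΣF_y = 0: O_y − 45 − 45 = 0 → O_y = 90.00 kN.
ΣM about O: M_O − 45·8.8 − 45·5.7 = 0 → M_O = 652.5 kN·m.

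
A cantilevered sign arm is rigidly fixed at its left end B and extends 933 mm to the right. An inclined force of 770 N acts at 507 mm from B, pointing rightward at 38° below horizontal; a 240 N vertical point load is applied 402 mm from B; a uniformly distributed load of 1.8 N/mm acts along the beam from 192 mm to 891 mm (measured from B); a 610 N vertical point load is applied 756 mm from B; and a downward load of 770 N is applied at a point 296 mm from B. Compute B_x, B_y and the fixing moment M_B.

Resultant of the distributed load: 1.8 × 699 = 1258.2 N at 541.5 mm from B.
ΣF_x = 0: B_x + 770·cos38° = 0 → B_x = -606.8 N.
ΣF_y = 0: B_y − 770·sin38° − 240 − 1.8·699 − 610 − 770 = 0 → B_y = 3352 N.
ΣM about B: M_B − 770·sin38°·507 − 240·402 − (1.8·699)·541.5 − 610·756 − 770·296 = 0 → M_B = 1707000 N·mm.

B_x = -606.8 N, B_y = 3352 N, M_B = 1707000 N·mm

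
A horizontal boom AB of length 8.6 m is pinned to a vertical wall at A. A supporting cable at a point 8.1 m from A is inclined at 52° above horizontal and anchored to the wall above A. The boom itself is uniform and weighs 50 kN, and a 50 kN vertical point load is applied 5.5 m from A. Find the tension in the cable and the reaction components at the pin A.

T = 76.77 kN, A_x = 47.26 kN, A_y = 39.51 kN

ΣM about A: T·sin52°·8.1 − 50·4.3 − 50·5.5 = 0 → T = 490/(8.1·0.788011) = 76.7677 ≈ 76.77 kN.
ΣF_x = 0: A_x − T·cos52° = 0 → A_x = 76.7677 × 0.615661 = 47.26 kN.
ΣF_y = 0: A_y + T·sin52° − 50 − 50 = 0 → A_y = 100 − 76.7677 × 0.788011 = 39.51 kN.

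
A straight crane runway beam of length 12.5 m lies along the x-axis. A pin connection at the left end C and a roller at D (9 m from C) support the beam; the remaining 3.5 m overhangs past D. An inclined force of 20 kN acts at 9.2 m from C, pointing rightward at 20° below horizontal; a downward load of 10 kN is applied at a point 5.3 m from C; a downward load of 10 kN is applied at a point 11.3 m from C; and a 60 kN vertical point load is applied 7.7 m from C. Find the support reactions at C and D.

C_x = -18.79 kN, C_y = 10.07 kN, D_y = 76.77 kN

Moments about C: D_y·9 − 20·sin20°·9.2 − 10·5.3 − 10·11.3 − 60·7.7 = 0 → D_y = 690.932/9 = 76.7702 ≈ 76.77 kN.
ΣF_y = 0: C_y + 76.7702 − 20·sin20° − 10 − 10 − 60 = 0 → C_y = 10.07 kN.
ΣF_x = 0: C_x + 20·cos20° = 0 → C_x = -18.79 kN.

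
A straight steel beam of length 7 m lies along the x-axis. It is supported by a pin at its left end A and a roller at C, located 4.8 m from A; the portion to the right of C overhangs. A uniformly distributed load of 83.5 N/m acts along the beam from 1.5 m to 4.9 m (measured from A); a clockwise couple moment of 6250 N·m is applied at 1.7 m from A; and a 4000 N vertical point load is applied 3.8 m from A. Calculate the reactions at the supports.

A_x = 0, A_y = -374.1 N, C_y = 4658 N

Resultant of the distributed load: 83.5 × 3.4 = 283.9 N at 3.2 m from A.
ΣM about A: C_y·4.8 − (83.5·3.4)·3.2 − 6250 − 4000·3.8 = 0 → C_y = 22358.48/4.8 = 4658.02 ≈ 4658 N.
ΣF_y = 0: A_y + 4658.02 − 83.5·3.4 − 4000 = 0 → A_y = -374.1 N.
ΣF_x = 0: no horizontal applied forces, so A_x = 0.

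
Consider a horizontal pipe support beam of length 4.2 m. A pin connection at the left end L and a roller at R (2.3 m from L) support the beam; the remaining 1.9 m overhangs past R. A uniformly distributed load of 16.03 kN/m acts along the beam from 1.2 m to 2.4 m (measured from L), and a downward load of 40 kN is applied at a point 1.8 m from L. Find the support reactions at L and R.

L_x = 0, L_y = 12.88 kN, R_y = 46.36 kN

Resultant of the distributed load: 16.03 × 1.2 = 19.236 kN at 1.8 m from L.
ΣM about L: R_y·2.3 − (16.03·1.2)·1.8 − 40·1.8 = 0 → R_y = 106.6248/2.3 = 46.3586 ≈ 46.36 kN.
ΣF_y = 0: L_y + 46.3586 − 16.03·1.2 − 40 = 0 → L_y = 12.88 kN.
ΣF_x = 0: no horizontal applied forces, so L_x = 0.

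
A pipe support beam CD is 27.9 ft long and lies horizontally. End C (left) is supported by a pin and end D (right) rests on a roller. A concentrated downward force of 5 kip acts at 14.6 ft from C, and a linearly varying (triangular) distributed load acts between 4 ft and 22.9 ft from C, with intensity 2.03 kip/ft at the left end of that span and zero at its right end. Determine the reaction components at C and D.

C_x = 0, C_y = 14.48 kip, D_y = 9.699 kip

Resultant of the triangular load: ½ × 2.03 × 18.9 = 19.1835 kip, acting at 10.3 ft from C (one-third of the span from the peak).
Taking moments about C: D_y·27.9 − 5·14.6 − (½·2.03·18.9)·10.3 = 0 → D_y = 270.59005/27.9 = 9.69857 ≈ 9.699 kip.
ΣF_y = 0: C_y + 9.69857 − 5 − ½·2.03·18.9 = 0 → C_y = 14.48 kip.
ΣF_x = 0: no horizontal applied forces, so C_x = 0.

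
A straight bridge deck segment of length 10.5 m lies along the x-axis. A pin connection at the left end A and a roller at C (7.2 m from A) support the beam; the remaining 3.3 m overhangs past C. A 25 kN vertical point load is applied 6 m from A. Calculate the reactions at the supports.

Taking moments about A: C_y·7.2 − 25·6 = 0 → C_y = 150/7.2 = 20.8333 ≈ 20.83 kN.
ΣF_y = 0: A_y + 20.8333 − 25 = 0 → A_y = 4.167 kN.
ΣF_x = 0: no horizontal applied forces, so A_x = 0.

A_x = 0, A_y = 4.167 kN, C_y = 20.83 kN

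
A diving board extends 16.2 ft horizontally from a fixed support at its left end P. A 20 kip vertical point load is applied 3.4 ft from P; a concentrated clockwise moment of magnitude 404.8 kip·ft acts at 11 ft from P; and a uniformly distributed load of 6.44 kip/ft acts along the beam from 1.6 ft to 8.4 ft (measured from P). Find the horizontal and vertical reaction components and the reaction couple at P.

P_x = 0, P_y = 63.79 kip, M_P = 691.8 kip·ft

Resultant of the distributed load: 6.44 × 6.8 = 43.792 kip at 5 ft from P.
ΣF_x = 0: P_x = 0.
ΣF_y = 0: P_y − 20 − 6.44·6.8 = 0 → P_y = 63.79 kip.
ΣM about P: M_P − 20·3.4 − 404.8 − (6.44·6.8)·5 = 0 → M_P = 691.8 kip·ft.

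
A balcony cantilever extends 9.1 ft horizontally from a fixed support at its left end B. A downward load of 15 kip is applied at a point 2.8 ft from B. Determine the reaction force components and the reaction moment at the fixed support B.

ΣF_x = 0: B_x = 0.
ΣF_y = 0: B_y − 15 = 0 → B_y = 15.00 kip.
ΣM about B: M_B − 15·2.8 = 0 → M_B = 42.00 kip·ft.

B_x = 0, B_y = 15.00 kip, M_B = 42.00 kip·ft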